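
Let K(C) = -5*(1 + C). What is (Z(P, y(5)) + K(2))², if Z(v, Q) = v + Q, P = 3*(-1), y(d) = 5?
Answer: 169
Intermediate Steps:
K(C) = -5 - 5*C
P = -3
Z(v, Q) = Q + v
(Z(P, y(5)) + K(2))² = ((5 - 3) + (-5 - 5*2))² = (2 + (-5 - 10))² = (2 - 15)² = (-13)² = 169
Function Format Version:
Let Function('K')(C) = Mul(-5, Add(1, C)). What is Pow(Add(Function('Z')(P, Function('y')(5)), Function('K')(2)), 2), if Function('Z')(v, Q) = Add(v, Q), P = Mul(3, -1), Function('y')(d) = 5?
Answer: 169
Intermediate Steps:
Function('K')(C) = Add(-5, Mul(-5, C))
P = -3
Function('Z')(v, Q) = Add(Q, v)
Pow(Add(Function('Z')(P, Function('y')(5)), Function('K')(2)), 2) = Pow(Add(Add(5, -3), Add(-5, Mul(-5, 2))), 2) = Pow(Add(2, Add(-5, -10)), 2) = Pow(Add(2, -15), 2) = Pow(-13, 2) = 169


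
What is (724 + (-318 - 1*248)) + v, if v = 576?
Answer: 734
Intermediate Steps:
(724 + (-318 - 1*248)) + v = (724 + (-318 - 1*248)) + 576 = (724 + (-318 - 248)) + 576 = (724 - 566) + 576 = 158 + 576 = 734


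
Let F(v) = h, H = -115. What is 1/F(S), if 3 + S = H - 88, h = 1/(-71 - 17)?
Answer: -88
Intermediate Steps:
h = -1/88 (h = 1/(-88) = -1/88 ≈ -0.011364)
S = -206 (S = -3 + (-115 - 88) = -3 - 203 = -206)
F(v) = -1/88
1/F(S) = 1/(-1/88) = -88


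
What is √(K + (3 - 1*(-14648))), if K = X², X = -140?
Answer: 7*√699 ≈ 185.07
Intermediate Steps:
K = 19600 (K = (-140)² = 19600)
√(K + (3 - 1*(-14648))) = √(19600 + (3 - 1*(-14648))) = √(19600 + (3 + 14648)) = √(19600 + 14651) = √34251 = 7*√699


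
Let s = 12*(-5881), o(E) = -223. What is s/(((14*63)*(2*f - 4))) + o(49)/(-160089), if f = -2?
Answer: 104623837/10459148 ≈ 10.003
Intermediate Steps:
s = -70572
s/(((14*63)*(2*f - 4))) + o(49)/(-160089) = -70572*1/(882*(2*(-2) - 4)) - 223/(-160089) = -70572*1/(882*(-4 - 4)) - 223*(-1/160089) = -70572/(882*(-8)) + 223/160089 = -70572/(-7056) + 223/160089 = -70572*(-1/7056) + 223/160089 = 5881/588 + 223/160089 = 104623837/10459148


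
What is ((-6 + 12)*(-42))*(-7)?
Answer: 1764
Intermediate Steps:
((-6 + 12)*(-42))*(-7) = (6*(-42))*(-7) = -252*(-7) = 1764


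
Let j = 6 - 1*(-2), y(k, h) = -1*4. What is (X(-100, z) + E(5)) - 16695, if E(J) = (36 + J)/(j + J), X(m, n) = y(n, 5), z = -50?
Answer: -217046/13 ≈ -16696.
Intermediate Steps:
y(k, h) = -4
j = 8 (j = 6 + 2 = 8)
X(m, n) = -4
E(J) = (36 + J)/(8 + J)
(X(-100, z) + E(5)) - 16695 = (-4 + (36 + 5)/(8 + 5)) - 16695 = (-4 + 41/13) - 16695 = -11/13 - 16695 = -217046/13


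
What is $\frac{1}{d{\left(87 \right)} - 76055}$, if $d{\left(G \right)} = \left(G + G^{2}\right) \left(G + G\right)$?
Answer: $\frac{1}{1256089} \approx 7.9612 \cdot 10^{-7}$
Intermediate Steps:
$d{\left(G \right)} = 2 G \left(G + G^{2}\right)$ ($d{\left(G \right)} = \left(G + G^{2}\right) 2 G = 2 G \left(G + G^{2}\right)$)
$\frac{1}{d{\left(87 \right)} - 76055} = \frac{1}{2 \cdot 87^{2} \left(1 + 87\right) - 76055} = \frac{1}{2 \cdot 7569 \cdot 88 - 76055} = \frac{1}{1332144 - 76055} = \frac{1}{1256089}$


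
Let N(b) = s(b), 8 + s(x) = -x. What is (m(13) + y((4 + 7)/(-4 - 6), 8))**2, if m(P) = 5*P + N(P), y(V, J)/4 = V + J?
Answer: 128164/25 ≈ 5126.6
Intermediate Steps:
s(x) = -8 - x
N(b) = -8 - b
y(V, J) = 4*J + 4*V (y(V, J) = 4*(V + J) = 4*(J + V) = 4*J + 4*V)
m(P) = -8 + 4*P (m(P) = 5*P + (-8 - P) = -8 + 4*P)
(m(13) + y((4 + 7)/(-4 - 6), 8))**2 = ((-8 + 4*13) + (4*8 + 4*((4 + 7)/(-4 - 6))))**2 = ((-8 + 52) + (32 + 4*(11/(-10))))**2 = (44 + (32 + 4*(11*(-1/10))))**2 = (44 + (32 + 4*(-11/10)))**2 = (44 + (32 - 22/5))**2 = (44 + 138/5)**2 = (358/5)**2 = 128164/25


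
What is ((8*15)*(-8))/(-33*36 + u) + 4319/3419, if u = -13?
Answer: 8469359/4106219 ≈ 2.0626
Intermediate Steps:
((8*15)*(-8))/(-33*36 + u) + 4319/3419 = ((8*15)*(-8))/(-33*36 - 13) + 4319/3419 = (120*(-8))/(-1188 - 13) + 4319*(1/3419) = -960/(-1201) + 4319/3419 = -960*(-1/1201) + 4319/3419 = 960/1201 + 4319/3419 = 8469359/4106219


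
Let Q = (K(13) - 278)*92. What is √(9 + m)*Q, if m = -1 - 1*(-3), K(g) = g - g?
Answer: -25576*√11 ≈ -84826.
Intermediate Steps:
K(g) = 0
Q = -25576 (Q = (0 - 278)*92 = -278*92 = -25576)
m = 2 (m = -1 + 3 = 2)
√(9 + m)*Q = √(9 + 2)*(-25576) = √11*(-25576) = -25576*√11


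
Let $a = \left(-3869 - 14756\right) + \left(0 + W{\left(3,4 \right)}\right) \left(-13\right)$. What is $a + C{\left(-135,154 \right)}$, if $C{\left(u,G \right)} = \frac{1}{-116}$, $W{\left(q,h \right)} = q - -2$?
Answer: $- \frac{2168041}{116} \approx -18690.0$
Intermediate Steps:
$W{\left(q,h \right)} = 2 + q$ ($W{\left(q,h \right)} = q + 2 = 2 + q$)
$C{\left(u,G \right)} = - \frac{1}{116}$
$a = -18690$ ($a = \left(-3869 - 14756\right) + \left(0 + \left(2 + 3\right)\right) \left(-13\right) = -18625 + \left(0 + 5\right) \left(-13\right) = -18625 + 5 \left(-13\right) = -18625 - 65 = -18690$)
$a + C{\left(-135,154 \right)} = -18690 - \frac{1}{116} = - \frac{2168041}{116}$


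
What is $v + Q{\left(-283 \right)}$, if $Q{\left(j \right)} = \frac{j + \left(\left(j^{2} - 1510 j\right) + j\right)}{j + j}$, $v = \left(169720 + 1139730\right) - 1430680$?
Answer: $- \frac{244251}{2} \approx -1.2213 \cdot 10^{5}$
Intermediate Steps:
$v = -121230$ ($v = 1309450 - 1430680 = -121230$)
$Q{\left(j \right)} = \frac{j^{2} - 1508 j}{2 j}$ ($Q{\left(j \right)} = \frac{j + \left(j^{2} - 1509 j\right)}{2 j} = \left(j^{2} - 1508 j\right) \frac{1}{2 j} = \frac{j^{2} - 1508 j}{2 j}$)
$v + Q{\left(-283 \right)} = -121230 + \left(-754 + \frac{1}{2} \left(-283\right)\right) = -121230 - \frac{1791}{2} = - \frac{244251}{2}$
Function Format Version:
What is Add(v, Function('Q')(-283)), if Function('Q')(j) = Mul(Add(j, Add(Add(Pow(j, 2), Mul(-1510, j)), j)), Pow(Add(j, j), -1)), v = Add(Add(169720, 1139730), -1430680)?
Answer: Rational(-244251, 2) ≈ -1.2213e+5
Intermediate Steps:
v = -121230 (v = Add(1309450, -1430680) = -121230)
Function('Q')(j) = Mul(Rational(1, 2), Pow(j, -1), Add(Pow(j, 2), Mul(-1508, j))) (Function('Q')(j) = Mul(Add(j, Add(Pow(j, 2), Mul(-1509, j))), Pow(Mul(2, j), -1)) = Mul(Add(Pow(j, 2), Mul(-1508, j)), Mul(Rational(1, 2), Pow(j, -1))) = Mul(Rational(1, 2), Pow(j, -1), Add(Pow(j, 2), Mul(-1508, j))))
Add(v, Function('Q')(-283)) = Add(-121230, Add(-754, Mul(Rational(1, 2), -283))) = Add(-121230, Add(-754, Rational(-283, 2))) = Add(-121230, Rational(-1791, 2)) = Rational(-244251, 2)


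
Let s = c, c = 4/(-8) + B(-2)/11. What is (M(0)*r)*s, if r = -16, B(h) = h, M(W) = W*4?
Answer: 0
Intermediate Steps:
M(W) = 4*W
c = -15/22 (c = 4/(-8) - 2/11 = 4*(-1/8) - 2*1/11 = -1/2 - 2/11 = -15/22 ≈ -0.68182)
s = -15/22 ≈ -0.68182
(M(0)*r)*s = ((4*0)*(-16))*(-15/22) = (0*(-16))*(-15/22) = 0*(-15/22) = 0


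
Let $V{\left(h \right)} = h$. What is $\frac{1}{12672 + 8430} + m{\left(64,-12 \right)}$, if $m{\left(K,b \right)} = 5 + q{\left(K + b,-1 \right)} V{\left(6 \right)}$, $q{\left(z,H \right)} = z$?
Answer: $\frac{6689335}{21102} \approx 317.0$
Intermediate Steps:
$m{\left(K,b \right)} = 5 + 6 K + 6 b$ ($m{\left(K,b \right)} = 5 + \left(K + b\right) 6 = 5 + \left(6 K + 6 b\right) = 5 + 6 K + 6 b$)
$\frac{1}{12672 + 8430} + m{\left(64,-12 \right)} = \frac{1}{12672 + 8430} + \left(5 + 6 \cdot 64 + 6 \left(-12\right)\right) = \frac{1}{21102} + \left(5 + 384 - 72\right) = \frac{1}{21102} + 317 = \frac{6689335}{21102}$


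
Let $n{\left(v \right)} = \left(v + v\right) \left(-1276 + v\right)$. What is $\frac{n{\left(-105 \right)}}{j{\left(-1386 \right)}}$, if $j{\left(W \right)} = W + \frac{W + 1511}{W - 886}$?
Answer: $- \frac{658902720}{3149117} \approx -209.23$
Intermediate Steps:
$j{\left(W \right)} = W + \frac{1511 + W}{-886 + W}$
$n{\left(v \right)} = 2 v \left(-1276 + v\right)$
$\frac{n{\left(-105 \right)}}{j{\left(-1386 \right)}} = \frac{2 \left(-105\right) \left(-1276 - 105\right)}{\frac{1}{-886 - 1386} \left(1511 + \left(-1386\right)^{2} - -1226610\right)} = \frac{2 \left(-105\right) \left(-1381\right)}{\frac{1}{-2272} \left(1511 + 1920996 + 1226610\right)} = \frac{290010}{\left(- \frac{1}{2272}\right) 3149117} = \frac{290010}{- \frac{3149117}{2272}} = 290010 \left(- \frac{2272}{3149117}\right) = - \frac{658902720}{3149117}$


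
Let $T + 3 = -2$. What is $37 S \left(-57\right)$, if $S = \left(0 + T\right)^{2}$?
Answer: $-52725$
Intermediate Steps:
$T = -5$ ($T = -3 - 2 = -5$)
$S = 25$ ($S = \left(0 - 5\right)^{2} = \left(-5\right)^{2} = 25$)
$37 S \left(-57\right) = 37 \cdot 25 \left(-57\right) = 925 \left(-57\right) = -52725$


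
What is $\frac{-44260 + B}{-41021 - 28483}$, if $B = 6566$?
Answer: $\frac{18847}{34752} \approx 0.54233$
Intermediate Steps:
$\frac{-44260 + B}{-41021 - 28483} = \frac{-44260 + 6566}{-41021 - 28483} = - \frac{37694}{-69504} = \left(-37694\right) \left(- \frac{1}{69504}\right) = \frac{18847}{34752}$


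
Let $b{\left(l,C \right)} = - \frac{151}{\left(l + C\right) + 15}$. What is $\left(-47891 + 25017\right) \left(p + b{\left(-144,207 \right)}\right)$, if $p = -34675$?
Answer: $\frac{30934809037}{39} \approx 7.932 \cdot 10^{8}$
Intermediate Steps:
$b{\left(l,C \right)} = - \frac{151}{15 + C + l}$ ($b{\left(l,C \right)} = - \frac{151}{\left(C + l\right) + 15} = - \frac{151}{15 + C + l}$)
$\left(-47891 + 25017\right) \left(p + b{\left(-144,207 \right)}\right) = \left(-47891 + 25017\right) \left(-34675 - \frac{151}{15 + 207 - 144}\right) = - 22874 \left(-34675 - \frac{151}{78}\right) = \left(-22874\right) \left(- \frac{2704801}{78}\right) = \frac{30934809037}{39}$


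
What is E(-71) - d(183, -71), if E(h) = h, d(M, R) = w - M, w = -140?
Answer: 252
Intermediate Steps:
d(M, R) = -140 - M
E(-71) - d(183, -71) = -71 - (-140 - 1*183) = -71 - (-140 - 183) = -71 - 1*(-323) = -71 + 323 = 252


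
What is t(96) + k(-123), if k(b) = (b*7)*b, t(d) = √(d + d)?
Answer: 105903 + 8*√3 ≈ 1.0592e+5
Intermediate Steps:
t(d) = √2*√d (t(d) = √(2*d) = √2*√d)
k(b) = 7*b² (k(b) = (7*b)*b = 7*b²)
t(96) + k(-123) = √2*√96 + 7*(-123)² = √2*(4*√6) + 7*15129 = 8*√3 + 105903 = 105903 + 8*√3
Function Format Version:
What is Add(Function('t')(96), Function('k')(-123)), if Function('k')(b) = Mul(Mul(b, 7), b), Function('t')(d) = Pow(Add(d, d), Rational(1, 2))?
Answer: Add(105903, Mul(8, Pow(3, Rational(1, 2)))) ≈ 1.0592e+5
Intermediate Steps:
Function('t')(d) = Mul(Pow(2, Rational(1, 2)), Pow(d, Rational(1, 2))) (Function('t')(d) = Pow(Mul(2, d), Rational(1, 2)) = Mul(Pow(2, Rational(1, 2)), Pow(d, Rational(1, 2))))
Function('k')(b) = Mul(7, Pow(b, 2)) (Function('k')(b) = Mul(Mul(7, b), b) = Mul(7, Pow(b, 2)))
Add(Function('t')(96), Function('k')(-123)) = Add(Mul(Pow(2, Rational(1, 2)), Pow(96, Rational(1, 2))), Mul(7, Pow(-123, 2))) = Add(Mul(Pow(2, Rational(1, 2)), Mul(4, Pow(6, Rational(1, 2)))), Mul(7, 15129)) = Add(Mul(8, Pow(3, Rational(1, 2))), 105903) = Add(105903, Mul(8, Pow(3, Rational(1, 2))))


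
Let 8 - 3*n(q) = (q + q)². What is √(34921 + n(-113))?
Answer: √161085/3 ≈ 133.78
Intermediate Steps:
n(q) = 8/3 - 4*q²/3 (n(q) = 8/3 - (q + q)²/3 = 8/3 - 4*q²/3)
√(34921 + n(-113)) = √(34921 + (8/3 - 4/3*(-113)²)) = √(34921 + (8/3 - 4/3*12769)) = √(34921 + (8/3 - 51076/3)) = √(34921 - 51068/3) = √(53695/3) = √161085/3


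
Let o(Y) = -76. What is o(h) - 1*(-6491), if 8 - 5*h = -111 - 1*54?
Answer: 6415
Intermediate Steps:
h = 173/5 (h = 8/5 - (-111 - 1*54)/5 = 8/5 - (-111 - 54)/5 = 8/5 - 1/5*(-165) = 8/5 + 33 = 173/5 ≈ 34.600)
o(h) - 1*(-6491) = -76 - 1*(-6491) = -76 + 6491 = 6415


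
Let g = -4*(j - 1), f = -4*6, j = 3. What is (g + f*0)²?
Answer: 64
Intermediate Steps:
f = -24
g = -8 (g = -4*(3 - 1) = -4*2 = -8)
(g + f*0)² = (-8 - 24*0)² = (-8 + 0)² = (-8)² = 64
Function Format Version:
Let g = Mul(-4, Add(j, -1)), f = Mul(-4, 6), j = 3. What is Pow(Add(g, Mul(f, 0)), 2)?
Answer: 64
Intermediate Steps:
f = -24
g = -8 (g = Mul(-4, Add(3, -1)) = Mul(-4, 2) = -8)
Pow(Add(g, Mul(f, 0)), 2) = Pow(Add(-8, Mul(-24, 0)), 2) = Pow(Add(-8, 0), 2) = Pow(-8, 2) = 64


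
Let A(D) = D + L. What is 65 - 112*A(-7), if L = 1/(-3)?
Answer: 2659/3 ≈ 886.33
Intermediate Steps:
L = -⅓ ≈ -0.33333
A(D) = -⅓ + D (A(D) = D - ⅓ = -⅓ + D)
65 - 112*A(-7) = 65 - 112*(-⅓ - 7) = 65 - 112*(-22/3) = 65 + 2464/3 = 2659/3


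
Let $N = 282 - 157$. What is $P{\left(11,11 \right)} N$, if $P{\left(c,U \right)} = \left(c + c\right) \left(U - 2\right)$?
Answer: $24750$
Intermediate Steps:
$N = 125$
$P{\left(c,U \right)} = 2 c \left(-2 + U\right)$
$P{\left(11,11 \right)} N = 2 \cdot 11 \left(-2 + 11\right) 125 = 2 \cdot 11 \cdot 9 \cdot 125 = 198 \cdot 125 = 24750$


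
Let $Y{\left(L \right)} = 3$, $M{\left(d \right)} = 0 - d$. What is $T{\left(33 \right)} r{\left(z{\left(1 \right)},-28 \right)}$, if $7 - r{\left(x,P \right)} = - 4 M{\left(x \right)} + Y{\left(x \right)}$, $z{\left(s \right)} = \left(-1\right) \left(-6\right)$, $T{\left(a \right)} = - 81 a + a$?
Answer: $52800$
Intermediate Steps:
$M{\left(d \right)} = - d$
$T{\left(a \right)} = - 80 a$
$z{\left(s \right)} = 6$
$r{\left(x,P \right)} = 4 - 4 x$ ($r{\left(x,P \right)} = 7 - \left(- 4 \left(- x\right) + 3\right) = 7 - \left(4 x + 3\right) = 7 - \left(3 + 4 x\right) = 4 - 4 x$)
$T{\left(33 \right)} r{\left(z{\left(1 \right)},-28 \right)} = \left(-80\right) 33 \left(4 - 24\right) = - 2640 \left(4 - 24\right) = \left(-2640\right) \left(-20\right) = 52800$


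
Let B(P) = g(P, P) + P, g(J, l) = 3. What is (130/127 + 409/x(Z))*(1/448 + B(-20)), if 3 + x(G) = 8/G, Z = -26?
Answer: 728504205/349504 ≈ 2084.4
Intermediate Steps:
B(P) = 3 + P
x(G) = -3 + 8/G
(130/127 + 409/x(Z))*(1/448 + B(-20)) = (130/127 + 409/(-3 + 8/(-26)))*(1/448 + (3 - 20)) = (130*(1/127) + 409/(-3 + 8*(-1/26)))*(1/448 - 17) = (130/127 + 409/(-3 - 4/13))*(-7615/448) = (130/127 + 409/(-43/13))*(-7615/448) = (130/127 + 409*(-13/43))*(-7615/448) = (130/127 - 5317/43)*(-7615/448) = -669669/5461*(-7615/448) = 728504205/349504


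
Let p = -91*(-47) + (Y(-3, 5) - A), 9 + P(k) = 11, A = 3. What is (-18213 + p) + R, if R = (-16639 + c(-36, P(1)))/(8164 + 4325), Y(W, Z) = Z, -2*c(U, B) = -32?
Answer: -58012783/4163 ≈ -13935.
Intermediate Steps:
P(k) = 2 (P(k) = -9 + 11 = 2)
c(U, B) = 16 (c(U, B) = -½*(-32) = 16)
R = -5541/4163 (R = (-16639 + 16)/(8164 + 4325) = -16623/12489 = -16623*1/12489 = -5541/4163 ≈ -1.3310)
p = 4279 (p = -91*(-47) + (5 - 1*3) = 4277 + (5 - 3) = 4277 + 2 = 4279)
(-18213 + p) + R = (-18213 + 4279) - 5541/4163 = -13934 - 5541/4163 = -58012783/4163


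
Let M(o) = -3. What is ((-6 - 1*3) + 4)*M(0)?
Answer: 15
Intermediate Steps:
((-6 - 1*3) + 4)*M(0) = ((-6 - 1*3) + 4)*(-3) = ((-6 - 3) + 4)*(-3) = (-9 + 4)*(-3) = -5*(-3) = 15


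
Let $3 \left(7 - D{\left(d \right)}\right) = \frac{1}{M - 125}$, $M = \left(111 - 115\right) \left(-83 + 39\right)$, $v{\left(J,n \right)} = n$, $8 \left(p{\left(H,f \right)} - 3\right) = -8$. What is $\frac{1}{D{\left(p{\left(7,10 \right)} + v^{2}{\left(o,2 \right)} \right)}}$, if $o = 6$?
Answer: $\frac{153}{1070} \approx 0.14299$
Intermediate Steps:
$p{\left(H,f \right)} = 2$ ($p{\left(H,f \right)} = 3 + \frac{1}{8} \left(-8\right) = 3 - 1 = 2$)
$M = 176$ ($M = \left(-4\right) \left(-44\right) = 176$)
$D{\left(d \right)} = \frac{1070}{153}$ ($D{\left(d \right)} = 7 - \frac{1}{3 \left(176 - 125\right)} = 7 - \frac{1}{3 \cdot 51} = 7 - \frac{1}{153} = \frac{1070}{153}$)
$\frac{1}{D{\left(p{\left(7,10 \right)} + v^{2}{\left(o,2 \right)} \right)}} = \frac{1}{\frac{1070}{153}} = \frac{153}{1070}$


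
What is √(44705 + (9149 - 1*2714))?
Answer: 2*√12785 ≈ 226.14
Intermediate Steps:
√(44705 + (9149 - 1*2714)) = √(44705 + (9149 - 2714)) = √(44705 + 6435) = √51140 = 2*√12785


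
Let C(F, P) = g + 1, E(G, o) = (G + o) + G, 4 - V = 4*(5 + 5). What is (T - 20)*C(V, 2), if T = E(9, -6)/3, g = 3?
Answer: -64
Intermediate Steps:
V = -36 (V = 4 - 4*(5 + 5) = 4 - 4*10 = 4 - 1*40 = 4 - 40 = -36)
E(G, o) = o + 2*G
C(F, P) = 4 (C(F, P) = 3 + 1 = 4)
T = 4 (T = (-6 + 2*9)/3 = (-6 + 18)*(1/3) = 12*(1/3) = 4)
(T - 20)*C(V, 2) = (4 - 20)*4 = -16*4 = -64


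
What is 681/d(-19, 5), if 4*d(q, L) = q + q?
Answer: -1362/19 ≈ -71.684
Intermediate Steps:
d(q, L) = q/2 (d(q, L) = (q + q)/4 = (2*q)/4 = q/2)
681/d(-19, 5) = 681/(((1/2)*(-19))) = 681/(-19/2) = 681*(-2/19) = -1362/19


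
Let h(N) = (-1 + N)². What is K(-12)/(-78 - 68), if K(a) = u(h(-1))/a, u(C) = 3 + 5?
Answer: 1/219 ≈ 0.0045662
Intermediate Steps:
u(C) = 8
K(a) = 8/a
K(-12)/(-78 - 68) = (8/(-12))/(-78 - 68) = (8*(-1/12))/(-146) = -1/146*(-⅔) = 1/219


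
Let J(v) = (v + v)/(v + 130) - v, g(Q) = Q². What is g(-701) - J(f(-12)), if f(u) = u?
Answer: 28991963/59 ≈ 4.9139e+5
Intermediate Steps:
J(v) = -v + 2*v/(130 + v) (J(v) = (2*v)/(130 + v) - v = 2*v/(130 + v) - v = -v + 2*v/(130 + v))
g(-701) - J(f(-12)) = (-701)² - (-1)*(-12)*(128 - 12)/(130 - 12) = 491401 - (-1)*(-12)*116/118 = 491401 - 1*696/59 = 491401 - 696/59 = 28991963/59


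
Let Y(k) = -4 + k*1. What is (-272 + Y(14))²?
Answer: 68644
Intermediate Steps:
Y(k) = -4 + k
(-272 + Y(14))² = (-272 + (-4 + 14))² = (-272 + 10)² = (-262)² = 68644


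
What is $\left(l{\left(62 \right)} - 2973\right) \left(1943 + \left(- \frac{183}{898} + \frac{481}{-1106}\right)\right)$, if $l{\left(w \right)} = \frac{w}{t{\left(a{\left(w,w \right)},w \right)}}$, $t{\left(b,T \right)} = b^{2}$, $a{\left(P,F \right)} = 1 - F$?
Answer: $- \frac{762176575177911}{131987591} \approx -5.7746 \cdot 10^{6}$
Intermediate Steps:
$l{\left(w \right)} = \frac{w}{\left(1 - w\right)^{2}}$
$\left(l{\left(62 \right)} - 2973\right) \left(1943 + \left(- \frac{183}{898} + \frac{481}{-1106}\right)\right) = \left(\frac{62}{\left(-1 + 62\right)^{2}} - 2973\right) \left(1943 + \left(- \frac{183}{898} + \frac{481}{-1106}\right)\right) = \left(\frac{62}{3721} - 2973\right) \left(1943 + \left(\left(-183\right) \frac{1}{898} + 481 \left(- \frac{1}{1106}\right)\right)\right) = \left(62 \cdot \frac{1}{3721} - 2973\right) \left(1943 - \frac{158584}{248297}\right) = \left(\frac{62}{3721} - 2973\right) \left(1943 - \frac{158584}{248297}\right) = \left(- \frac{11062471}{3721}\right) \frac{482282487}{248297} = - \frac{762176575177911}{131987591}$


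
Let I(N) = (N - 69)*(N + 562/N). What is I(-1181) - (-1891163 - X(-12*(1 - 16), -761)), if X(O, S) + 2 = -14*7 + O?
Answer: 3977711733/1181 ≈ 3.3681e+6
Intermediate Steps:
X(O, S) = -100 + O (X(O, S) = -2 + (-14*7 + O) = -2 + (-98 + O) = -100 + O)
I(N) = (-69 + N)*(N + 562/N)
I(-1181) - (-1891163 - X(-12*(1 - 16), -761)) = (562 + (-1181)**2 - 38778/(-1181) - 69*(-1181)) - (-1891163 - (-100 - 12*(1 - 16))) = (562 + 1394761 - 38778*(-1/1181) + 81489) - (-1891163 - (-100 - 12*(-15))) = (562 + 1394761 + 38778/1181 + 81489) - (-1891163 - (-100 + 180)) = 1744153750/1181 - (-1891163 - 1*80) = 1744153750/1181 - (-1891163 - 80) = 1744153750/1181 - 1*(-1891243) = 1744153750/1181 + 1891243 = 3977711733/1181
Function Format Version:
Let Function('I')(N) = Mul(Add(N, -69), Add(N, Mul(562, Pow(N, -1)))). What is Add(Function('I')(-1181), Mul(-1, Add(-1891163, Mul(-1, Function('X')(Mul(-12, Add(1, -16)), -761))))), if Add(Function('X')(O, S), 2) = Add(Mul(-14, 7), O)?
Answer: Rational(3977711733, 1181) ≈ 3.3681e+6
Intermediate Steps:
Function('X')(O, S) = Add(-100, O) (Function('X')(O, S) = Add(-2, Add(Mul(-14, 7), O)) = Add(-2, Add(-98, O)) = Add(-100, O))
Function('I')(N) = Mul(Add(-69, N), Add(N, Mul(562, Pow(N, -1))))
Add(Function('I')(-1181), Mul(-1, Add(-1891163, Mul(-1, Function('X')(Mul(-12, Add(1, -16)), -761))))) = Add(Add(562, Pow(-1181, 2), Mul(-38778, Pow(-1181, -1)), Mul(-69, -1181)), Mul(-1, Add(-1891163, Mul(-1, Add(-100, Mul(-12, Add(1, -16))))))) = Add(Add(562, 1394761, Mul(-38778, Rational(-1, 1181)), 81489), Mul(-1, Add(-1891163, Mul(-1, Add(-100, Mul(-12, -15)))))) = Add(Add(562, 1394761, Rational(38778, 1181), 81489), Mul(-1, Add(-1891163, Mul(-1, Add(-100, 180))))) = Add(Rational(1744153750, 1181), Mul(-1, Add(-1891163, Mul(-1, 80)))) = Add(Rational(1744153750, 1181), Mul(-1, Add(-1891163, -80))) = Add(Rational(1744153750, 1181), Mul(-1, -1891243)) = Add(Rational(1744153750, 1181), 1891243) = Rational(3977711733, 1181)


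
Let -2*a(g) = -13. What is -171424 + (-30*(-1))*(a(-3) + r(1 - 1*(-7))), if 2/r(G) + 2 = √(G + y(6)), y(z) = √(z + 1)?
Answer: -171229 - 60/(2 - √(8 + √7)) ≈ -1.7118e+5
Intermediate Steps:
y(z) = √(1 + z)
r(G) = 2/(-2 + √(G + √7)) (r(G) = 2/(-2 + √(G + √(1 + 6))) = 2/(-2 + √(G + √7)))
a(g) = 13/2 (a(g) = -½*(-13) = 13/2)
-171424 + (-30*(-1))*(a(-3) + r(1 - 1*(-7))) = -171424 + (-30*(-1))*(13/2 + 2/(-2 + √((1 - 1*(-7)) + √7))) = -171424 + 30*(13/2 + 2/(-2 + √((1 + 7) + √7))) = -171424 + 30*(13/2 + 2/(-2 + √(8 + √7))) = -171424 + (195 + 60/(-2 + √(8 + √7))) = -171229 + 60/(-2 + √(8 + √7))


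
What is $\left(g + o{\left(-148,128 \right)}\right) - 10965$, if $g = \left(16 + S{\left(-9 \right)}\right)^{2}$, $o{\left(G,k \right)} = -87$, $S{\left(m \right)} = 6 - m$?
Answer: $-10091$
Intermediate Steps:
$g = 961$ ($g = \left(16 + \left(6 - -9\right)\right)^{2} = \left(16 + \left(6 + 9\right)\right)^{2} = \left(16 + 15\right)^{2} = 31^{2} = 961$)
$\left(g + o{\left(-148,128 \right)}\right) - 10965 = \left(961 - 87\right) - 10965 = 874 - 10965 = -10091$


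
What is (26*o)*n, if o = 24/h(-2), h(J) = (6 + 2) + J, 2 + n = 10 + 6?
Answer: 1456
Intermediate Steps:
n = 14 (n = -2 + (10 + 6) = -2 + 16 = 14)
h(J) = 8 + J
o = 4 (o = 24/(8 - 2) = 24/6 = 24*(⅙) = 4)
(26*o)*n = (26*4)*14 = 104*14 = 1456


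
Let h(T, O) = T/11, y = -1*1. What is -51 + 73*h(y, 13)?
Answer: -634/11 ≈ -57.636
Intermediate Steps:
y = -1
h(T, O) = T/11 (h(T, O) = T*(1/11) = T/11)
-51 + 73*h(y, 13) = -51 + 73*((1/11)*(-1)) = -51 + 73*(-1/11) = -51 - 73/11 = -634/11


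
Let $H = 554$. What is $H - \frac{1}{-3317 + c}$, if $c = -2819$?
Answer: $\frac{3399345}{6136} \approx 554.0$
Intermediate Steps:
$H - \frac{1}{-3317 + c} = 554 - \frac{1}{-3317 - 2819} = 554 - \frac{1}{-6136} = 554 - - \frac{1}{6136} = 554 + \frac{1}{6136} = \frac{3399345}{6136}$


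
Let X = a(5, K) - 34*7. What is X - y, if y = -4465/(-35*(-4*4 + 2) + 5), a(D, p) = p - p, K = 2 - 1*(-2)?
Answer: -22669/99 ≈ -228.98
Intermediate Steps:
K = 4 (K = 2 + 2 = 4)
a(D, p) = 0
X = -238 (X = 0 - 34*7 = 0 - 238 = -238)
y = -893/99 (y = -4465/(-35*(-16 + 2) + 5) = -4465/(-35*(-14) + 5) = -4465/(490 + 5) = -4465/495 = -4465*1/495 = -893/99 ≈ -9.0202)
X - y = -238 - 1*(-893/99) = -238 + 893/99 = -22669/99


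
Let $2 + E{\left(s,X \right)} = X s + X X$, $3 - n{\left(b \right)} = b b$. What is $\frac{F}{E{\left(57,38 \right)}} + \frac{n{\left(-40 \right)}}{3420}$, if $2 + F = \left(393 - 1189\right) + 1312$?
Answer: $- \frac{125128}{385605} \approx -0.3245$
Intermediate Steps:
$n{\left(b \right)} = 3 - b^{2}$ ($n{\left(b \right)} = 3 - b b = 3 - b^{2}$)
$E{\left(s,X \right)} = -2 + X^{2} + X s$ ($E{\left(s,X \right)} = -2 + \left(X s + X X\right) = -2 + \left(X s + X^{2}\right) = -2 + \left(X^{2} + X s\right) = -2 + X^{2} + X s$)
$F = 514$ ($F = -2 + \left(\left(393 - 1189\right) + 1312\right) = -2 + \left(-796 + 1312\right) = -2 + 516 = 514$)
$\frac{F}{E{\left(57,38 \right)}} + \frac{n{\left(-40 \right)}}{3420} = \frac{514}{-2 + 38^{2} + 38 \cdot 57} + \frac{3 - \left(-40\right)^{2}}{3420} = \frac{514}{-2 + 1444 + 2166} + \left(3 - 1600\right) \frac{1}{3420} = \frac{514}{3608} + \left(3 - 1600\right) \frac{1}{3420} = 514 \cdot \frac{1}{3608} - \frac{1597}{3420} = \frac{257}{1804} - \frac{1597}{3420} = - \frac{125128}{385605}$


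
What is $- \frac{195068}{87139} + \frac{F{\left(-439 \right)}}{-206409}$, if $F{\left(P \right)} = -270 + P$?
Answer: $- \frac{40202009261}{17986273851} \approx -2.2351$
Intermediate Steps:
$- \frac{195068}{87139} + \frac{F{\left(-439 \right)}}{-206409} = - \frac{195068}{87139} + \frac{-270 - 439}{-206409} = \left(-195068\right) \frac{1}{87139} - - \frac{709}{206409} = - \frac{195068}{87139} + \frac{709}{206409} = - \frac{40202009261}{17986273851}$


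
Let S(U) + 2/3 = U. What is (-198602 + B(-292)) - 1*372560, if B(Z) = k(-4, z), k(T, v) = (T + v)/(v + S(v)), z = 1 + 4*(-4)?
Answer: -52546847/92 ≈ -5.7116e+5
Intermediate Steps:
z = -15 (z = 1 - 16 = -15)
S(U) = -⅔ + U
k(T, v) = (T + v)/(-⅔ + 2*v) (k(T, v) = (T + v)/(v + (-⅔ + v)) = (T + v)/(-⅔ + 2*v))
B(Z) = 57/92 (B(Z) = 3*(-4 - 15)/(2*(-1 + 3*(-15))) = (3/2)*(-19)/(-1 - 45) = (3/2)*(-19)/(-46) = (3/2)*(-1/46)*(-19) = 57/92)
(-198602 + B(-292)) - 1*372560 = (-198602 + 57/92) - 1*372560 = -18271327/92 - 372560 = -52546847/92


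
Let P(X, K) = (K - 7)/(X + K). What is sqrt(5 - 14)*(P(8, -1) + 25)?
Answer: 501*I/7 ≈ 71.571*I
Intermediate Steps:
P(X, K) = (-7 + K)/(K + X)
sqrt(5 - 14)*(P(8, -1) + 25) = sqrt(5 - 14)*((-7 - 1)/(-1 + 8) + 25) = sqrt(-9)*(-8/7 + 25) = (3*I)*((1/7)*(-8) + 25) = (3*I)*(-8/7 + 25) = (3*I)*(167/7) = 501*I/7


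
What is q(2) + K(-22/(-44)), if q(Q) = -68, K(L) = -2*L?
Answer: -69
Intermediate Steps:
q(2) + K(-22/(-44)) = -68 - (-44)/(-44) = -68 - (-44)*(-1)/44 = -68 - 2*1/2 = -68 - 1 = -69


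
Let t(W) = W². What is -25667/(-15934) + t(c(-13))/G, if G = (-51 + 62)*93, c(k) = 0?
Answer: 25667/15934 ≈ 1.6108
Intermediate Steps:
G = 1023 (G = 11*93 = 1023)
-25667/(-15934) + t(c(-13))/G = -25667/(-15934) + 0²/1023 = -25667*(-1/15934) + 0*(1/1023) = 25667/15934 + 0 = 25667/15934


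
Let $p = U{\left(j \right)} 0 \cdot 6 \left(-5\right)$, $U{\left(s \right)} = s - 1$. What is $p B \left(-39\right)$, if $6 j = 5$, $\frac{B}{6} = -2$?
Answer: $0$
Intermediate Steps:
$B = -12$ ($B = 6 \left(-2\right) = -12$)
$j = \frac{5}{6}$ ($j = \frac{1}{6} \cdot 5 = \frac{5}{6} \approx 0.83333$)
$U{\left(s \right)} = -1 + s$ ($U{\left(s \right)} = s - 1 = -1 + s$)
$p = 0$ ($p = \left(-1 + \frac{5}{6}\right) 0 \cdot 6 \left(-5\right) = - \frac{0 \left(-5\right)}{6} = \left(- \frac{1}{6}\right) 0 = 0$)
$p B \left(-39\right) = 0 \left(-12\right) \left(-39\right) = 0 \left(-39\right) = 0$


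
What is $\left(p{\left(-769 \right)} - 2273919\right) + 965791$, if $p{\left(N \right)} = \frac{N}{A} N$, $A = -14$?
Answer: $- \frac{18905153}{14} \approx -1.3504 \cdot 10^{6}$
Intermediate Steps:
$p{\left(N \right)} = - \frac{N^{2}}{14}$ ($p{\left(N \right)} = \frac{N}{-14} N = N \left(- \frac{1}{14}\right) N = - \frac{N}{14} N = - \frac{N^{2}}{14}$)
$\left(p{\left(-769 \right)} - 2273919\right) + 965791 = \left(- \frac{\left(-769\right)^{2}}{14} - 2273919\right) + 965791 = \left(\left(- \frac{1}{14}\right) 591361 - 2273919\right) + 965791 = \left(- \frac{591361}{14} - 2273919\right) + 965791 = - \frac{32426227}{14} + 965791 = - \frac{18905153}{14}$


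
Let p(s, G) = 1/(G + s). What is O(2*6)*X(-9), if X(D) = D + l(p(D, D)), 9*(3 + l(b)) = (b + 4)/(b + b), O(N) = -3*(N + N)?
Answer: 1148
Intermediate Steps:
O(N) = -6*N
l(b) = -3 + (4 + b)/(18*b) (l(b) = -3 + ((b + 4)/(b + b))/9 = -3 + ((4 + b)/((2*b)))/9 = -3 + ((4 + b)*(1/(2*b)))/9 = -3 + ((4 + b)/(2*b))/9 = -3 + (4 + b)/(18*b))
X(D) = D + D*(4 - 53/(2*D))/9 (X(D) = D + (4 - 53/(D + D))/(18*(1/(D + D))) = D + (4 - 53*1/(2*D))/(18*(1/(2*D))) = D + (4 - 53/(2*D))/(18*((1/(2*D)))) = D + (2*D)*(4 - 53/(2*D))/18 = D + D*(4 - 53/(2*D))/9)
O(2*6)*X(-9) = (-12*6)*(-53/18 + (13/9)*(-9)) = (-6*12)*(-53/18 - 13) = -72*(-287/18) = 1148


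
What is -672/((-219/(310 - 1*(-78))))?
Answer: 86912/73 ≈ 1190.6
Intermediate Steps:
-672/((-219/(310 - 1*(-78)))) = -672/((-219/(310 + 78))) = -672/((-219/388)) = -672/((-219*1/388)) = -672/(-219/388) = -672*(-388/219) = 86912/73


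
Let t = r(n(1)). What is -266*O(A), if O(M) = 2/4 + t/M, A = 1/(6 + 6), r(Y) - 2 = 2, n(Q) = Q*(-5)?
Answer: -12901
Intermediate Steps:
n(Q) = -5*Q
r(Y) = 4 (r(Y) = 2 + 2 = 4)
t = 4
A = 1/12 ≈ 0.083333
O(M) = ½ + 4/M (O(M) = 2/4 + 4/M = 2*(¼) + 4/M = ½ + 4/M)
-266*O(A) = -133*(8 + 1/12)/1/12 = -133*12*97/12 = -266*97/2 = -12901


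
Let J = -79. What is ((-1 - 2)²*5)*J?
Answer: -3555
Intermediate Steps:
((-1 - 2)²*5)*J = ((-1 - 2)²*5)*(-79) = ((-3)²*5)*(-79) = (9*5)*(-79) = 45*(-79) = -3555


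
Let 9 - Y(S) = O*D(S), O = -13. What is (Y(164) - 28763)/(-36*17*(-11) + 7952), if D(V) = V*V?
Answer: 160447/7342 ≈ 21.853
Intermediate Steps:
D(V) = V²
Y(S) = 9 + 13*S² (Y(S) = 9 - (-13)*S² = 9 + 13*S²)
(Y(164) - 28763)/(-36*17*(-11) + 7952) = ((9 + 13*164²) - 28763)/(-36*17*(-11) + 7952) = ((9 + 13*26896) - 28763)/(-612*(-11) + 7952) = ((9 + 349648) - 28763)/(6732 + 7952) = (349657 - 28763)/14684 = 320894*(1/14684) = 160447/7342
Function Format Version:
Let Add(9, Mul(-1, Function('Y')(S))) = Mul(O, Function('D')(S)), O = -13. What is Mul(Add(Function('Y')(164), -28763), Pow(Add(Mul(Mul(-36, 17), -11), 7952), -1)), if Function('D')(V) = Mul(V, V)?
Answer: Rational(160447, 7342) ≈ 21.853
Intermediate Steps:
Function('D')(V) = Pow(V, 2)
Function('Y')(S) = Add(9, Mul(13, Pow(S, 2))) (Function('Y')(S) = Add(9, Mul(-1, Mul(-13, Pow(S, 2)))) = Add(9, Mul(13, Pow(S, 2))))
Mul(Add(Function('Y')(164), -28763), Pow(Add(Mul(Mul(-36, 17), -11), 7952), -1)) = Mul(Add(Add(9, Mul(13, Pow(164, 2))), -28763), Pow(Add(Mul(Mul(-36, 17), -11), 7952), -1)) = Mul(Add(Add(9, Mul(13, 26896)), -28763), Pow(Add(Mul(-612, -11), 7952), -1)) = Mul(Add(Add(9, 349648), -28763), Pow(Add(6732, 7952), -1)) = Mul(Add(349657, -28763), Pow(14684, -1)) = Mul(320894, Rational(1, 14684)) = Rational(160447, 7342)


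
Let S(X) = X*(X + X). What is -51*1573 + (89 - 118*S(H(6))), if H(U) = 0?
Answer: -80134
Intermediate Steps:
S(X) = 2*X**2 (S(X) = X*(2*X) = 2*X**2)
-51*1573 + (89 - 118*S(H(6))) = -51*1573 + (89 - 236*0**2) = -80223 + (89 - 236*0) = -80223 + (89 - 118*0) = -80223 + (89 + 0) = -80223 + 89 = -80134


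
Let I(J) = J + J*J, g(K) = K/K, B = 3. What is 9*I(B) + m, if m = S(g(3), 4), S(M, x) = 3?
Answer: 111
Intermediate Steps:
g(K) = 1
m = 3
I(J) = J + J²
9*I(B) + m = 9*(3*(1 + 3)) + 3 = 9*(3*4) + 3 = 9*12 + 3 = 108 + 3 = 111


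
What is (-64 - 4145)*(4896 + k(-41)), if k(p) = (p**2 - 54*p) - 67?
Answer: -36719316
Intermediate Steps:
k(p) = -67 + p**2 - 54*p
(-64 - 4145)*(4896 + k(-41)) = (-64 - 4145)*(4896 + (-67 + (-41)**2 - 54*(-41))) = -4209*(4896 + (-67 + 1681 + 2214)) = -4209*(4896 + 3828) = -4209*8724 = -36719316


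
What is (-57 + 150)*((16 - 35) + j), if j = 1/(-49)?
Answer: -86676/49 ≈ -1768.9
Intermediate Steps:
j = -1/49 ≈ -0.020408
(-57 + 150)*((16 - 35) + j) = (-57 + 150)*((16 - 35) - 1/49) = 93*(-19 - 1/49) = 93*(-932/49) = -86676/49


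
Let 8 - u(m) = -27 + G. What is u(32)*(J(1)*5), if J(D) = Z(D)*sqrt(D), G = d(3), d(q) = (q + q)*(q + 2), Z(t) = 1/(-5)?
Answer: -5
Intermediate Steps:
Z(t) = -1/5 (Z(t) = 1*(-1/5) = -1/5)
d(q) = 2*q*(2 + q) (d(q) = (2*q)*(2 + q) = 2*q*(2 + q))
G = 30 (G = 2*3*(2 + 3) = 2*3*5 = 30)
J(D) = -sqrt(D)/5
u(m) = 5 (u(m) = 8 - (-27 + 30) = 8 - 1*3 = 8 - 3 = 5)
u(32)*(J(1)*5) = 5*(-sqrt(1)/5*5) = 5*(-1/5*1*5) = 5*(-1/5*5) = 5*(-1) = -5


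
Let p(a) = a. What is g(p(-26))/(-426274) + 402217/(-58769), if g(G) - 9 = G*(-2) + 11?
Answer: -85729440413/12525848353 ≈ -6.8442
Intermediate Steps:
g(G) = 20 - 2*G (g(G) = 9 + (G*(-2) + 11) = 9 + (-2*G + 11) = 9 + (11 - 2*G) = 20 - 2*G)
g(p(-26))/(-426274) + 402217/(-58769) = (20 - 2*(-26))/(-426274) + 402217/(-58769) = (20 + 52)*(-1/426274) + 402217*(-1/58769) = 72*(-1/426274) - 402217/58769 = -36/213137 - 402217/58769 = -85729440413/12525848353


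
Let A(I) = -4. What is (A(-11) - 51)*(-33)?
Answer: 1815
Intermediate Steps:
(A(-11) - 51)*(-33) = (-4 - 51)*(-33) = -55*(-33) = 1815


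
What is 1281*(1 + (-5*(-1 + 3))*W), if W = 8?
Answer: -101199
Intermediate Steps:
1281*(1 + (-5*(-1 + 3))*W) = 1281*(1 - 5*(-1 + 3)*8) = 1281*(1 - 5*2*8) = 1281*(1 - 10*8) = 1281*(1 - 80) = 1281*(-79) = -101199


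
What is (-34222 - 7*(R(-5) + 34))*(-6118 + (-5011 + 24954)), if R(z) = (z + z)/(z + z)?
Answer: -476506275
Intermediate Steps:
R(z) = 1 (R(z) = (2*z)/((2*z)) = (2*z)*(1/(2*z)) = 1)
(-34222 - 7*(R(-5) + 34))*(-6118 + (-5011 + 24954)) = (-34222 - 7*(1 + 34))*(-6118 + (-5011 + 24954)) = (-34222 - 7*35)*(-6118 + 19943) = (-34222 - 245)*13825 = -34467*13825 = -476506275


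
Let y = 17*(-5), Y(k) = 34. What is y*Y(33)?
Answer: -2890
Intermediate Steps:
y = -85
y*Y(33) = -85*34 = -2890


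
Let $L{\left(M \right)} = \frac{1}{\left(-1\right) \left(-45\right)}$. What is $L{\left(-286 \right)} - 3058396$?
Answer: $- \frac{137627819}{45} \approx -3.0584 \cdot 10^{6}$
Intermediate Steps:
$L{\left(M \right)} = \frac{1}{45}$
$L{\left(-286 \right)} - 3058396 = \frac{1}{45} - 3058396 = - \frac{137627819}{45}$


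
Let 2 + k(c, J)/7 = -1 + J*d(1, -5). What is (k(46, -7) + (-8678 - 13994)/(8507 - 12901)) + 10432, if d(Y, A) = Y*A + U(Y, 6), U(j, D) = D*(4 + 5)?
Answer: 1354562/169 ≈ 8015.2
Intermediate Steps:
U(j, D) = 9*D (U(j, D) = D*9 = 9*D)
d(Y, A) = 54 + A*Y (d(Y, A) = Y*A + 9*6 = A*Y + 54 = 54 + A*Y)
k(c, J) = -21 + 343*J (k(c, J) = -14 + 7*(-1 + J*(54 - 5*1)) = -14 + 7*(-1 + J*(54 - 5)) = -14 + 7*(-1 + J*49) = -14 + 7*(-1 + 49*J) = -14 + (-7 + 343*J) = -21 + 343*J)
(k(46, -7) + (-8678 - 13994)/(8507 - 12901)) + 10432 = ((-21 + 343*(-7)) + (-8678 - 13994)/(8507 - 12901)) + 10432 = ((-21 - 2401) - 22672/(-4394)) + 10432 = (-2422 - 22672*(-1/4394)) + 10432 = (-2422 + 872/169) + 10432 = -408446/169 + 10432 = 1354562/169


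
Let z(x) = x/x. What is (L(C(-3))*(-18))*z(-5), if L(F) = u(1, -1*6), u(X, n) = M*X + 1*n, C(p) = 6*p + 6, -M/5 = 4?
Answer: 468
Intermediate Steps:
z(x) = 1
M = -20 (M = -5*4 = -20)
C(p) = 6 + 6*p
u(X, n) = n - 20*X (u(X, n) = -20*X + 1*n = -20*X + n = n - 20*X)
L(F) = -26 (L(F) = -1*6 - 20*1 = -6 - 20 = -26)
(L(C(-3))*(-18))*z(-5) = -26*(-18)*1 = 468*1 = 468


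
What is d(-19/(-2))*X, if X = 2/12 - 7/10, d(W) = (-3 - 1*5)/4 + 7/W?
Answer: 64/95 ≈ 0.67368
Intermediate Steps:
d(W) = -2 + 7/W (d(W) = (-3 - 5)*(¼) + 7/W = -8*¼ + 7/W = -2 + 7/W)
X = -8/15 (X = 2*(1/12) - 7*⅒ = ⅙ - 7/10 = -8/15 ≈ -0.53333)
d(-19/(-2))*X = (-2 + 7/((-19/(-2))))*(-8/15) = (-2 + 7/((-19*(-½))))*(-8/15) = (-2 + 7/(19/2))*(-8/15) = (-2 + 7*(2/19))*(-8/15) = (-2 + 14/19)*(-8/15) = -24/19*(-8/15) = 64/95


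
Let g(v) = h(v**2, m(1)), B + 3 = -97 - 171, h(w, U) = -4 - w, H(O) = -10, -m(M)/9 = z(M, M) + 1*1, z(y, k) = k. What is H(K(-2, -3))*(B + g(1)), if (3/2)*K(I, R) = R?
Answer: 2760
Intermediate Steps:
K(I, R) = 2*R/3
m(M) = -9 - 9*M (m(M) = -9*(M + 1*1) = -9*(M + 1) = -9*(1 + M) = -9 - 9*M)
B = -271 (B = -3 + (-97 - 171) = -3 - 268 = -271)
g(v) = -4 - v**2
H(K(-2, -3))*(B + g(1)) = -10*(-271 + (-4 - 1*1**2)) = -10*(-271 + (-4 - 1*1)) = -10*(-271 + (-4 - 1)) = -10*(-271 - 5) = -10*(-276) = 2760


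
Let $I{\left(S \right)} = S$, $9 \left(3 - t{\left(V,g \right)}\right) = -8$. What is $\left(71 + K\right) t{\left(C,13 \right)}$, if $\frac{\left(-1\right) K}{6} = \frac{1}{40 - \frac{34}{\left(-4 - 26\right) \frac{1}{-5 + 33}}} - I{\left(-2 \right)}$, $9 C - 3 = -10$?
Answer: $\frac{1109395}{4842} \approx 229.12$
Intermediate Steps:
$C = - \frac{7}{9}$ ($C = \frac{1}{3} + \frac{1}{9} \left(-10\right) = \frac{1}{3} - \frac{10}{9} = - \frac{7}{9} \approx -0.77778$)
$t{\left(V,g \right)} = \frac{35}{9}$ ($t{\left(V,g \right)} = 3 - - \frac{8}{9} = 3 + \frac{8}{9} = \frac{35}{9}$)
$K = - \frac{6501}{538}$ ($K = - 6 \left(\frac{1}{40 - \frac{34}{\left(-4 - 26\right) \frac{1}{-5 + 33}}} - -2\right) = - 6 \left(\frac{1}{40 - \frac{34}{\left(-30\right) \frac{1}{28}}} + 2\right) = - 6 \left(\frac{1}{40 - \frac{34}{- \frac{15}{14}}} + 2\right) = - 6 \left(\frac{1}{40 - - \frac{476}{15}} + 2\right) = - 6 \left(\frac{1}{40 + \frac{476}{15}} + 2\right) = - 6 \left(\frac{1}{\frac{1076}{15}} + 2\right) = - 6 \left(\frac{15}{1076} + 2\right) = \left(-6\right) \frac{2167}{1076} = - \frac{6501}{538} \approx -12.084$)
$\left(71 + K\right) t{\left(C,13 \right)} = \left(71 - \frac{6501}{538}\right) \frac{35}{9} = \frac{31697}{538} \cdot \frac{35}{9} = \frac{1109395}{4842}$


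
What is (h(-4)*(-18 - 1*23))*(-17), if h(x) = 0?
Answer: 0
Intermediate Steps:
(h(-4)*(-18 - 1*23))*(-17) = (0*(-18 - 1*23))*(-17) = (0*(-18 - 23))*(-17) = (0*(-41))*(-17) = 0*(-17) = 0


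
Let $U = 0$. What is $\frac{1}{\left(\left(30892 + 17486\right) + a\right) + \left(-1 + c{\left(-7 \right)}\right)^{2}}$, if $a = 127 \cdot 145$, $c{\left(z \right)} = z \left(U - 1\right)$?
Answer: $\frac{1}{66829} \approx 1.4964 \cdot 10^{-5}$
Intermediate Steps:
$c{\left(z \right)} = - z$ ($c{\left(z \right)} = z \left(0 - 1\right) = z \left(-1\right) = - z$)
$a = 18415$
$\frac{1}{\left(\left(30892 + 17486\right) + a\right) + \left(-1 + c{\left(-7 \right)}\right)^{2}} = \frac{1}{\left(\left(30892 + 17486\right) + 18415\right) + \left(-1 - -7\right)^{2}} = \frac{1}{\left(48378 + 18415\right) + \left(-1 + 7\right)^{2}} = \frac{1}{66793 + 6^{2}} = \frac{1}{66793 + 36} = \frac{1}{66829}$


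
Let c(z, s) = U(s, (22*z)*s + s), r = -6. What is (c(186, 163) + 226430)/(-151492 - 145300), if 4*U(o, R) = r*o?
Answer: -452371/593584 ≈ -0.76210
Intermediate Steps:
U(o, R) = -3*o/2 (U(o, R) = (-6*o)/4 = -3*o/2)
c(z, s) = -3*s/2
(c(186, 163) + 226430)/(-151492 - 145300) = (-3/2*163 + 226430)/(-151492 - 145300) = (-489/2 + 226430)/(-296792) = (452371/2)*(-1/296792) = -452371/593584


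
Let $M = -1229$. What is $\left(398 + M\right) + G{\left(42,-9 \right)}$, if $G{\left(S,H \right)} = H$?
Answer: $-840$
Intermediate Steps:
$\left(398 + M\right) + G{\left(42,-9 \right)} = \left(398 - 1229\right) - 9 = -831 - 9 = -840$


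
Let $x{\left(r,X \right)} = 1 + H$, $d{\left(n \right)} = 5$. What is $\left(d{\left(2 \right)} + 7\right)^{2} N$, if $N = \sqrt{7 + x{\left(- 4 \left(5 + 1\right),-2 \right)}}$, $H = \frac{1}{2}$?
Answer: $72 \sqrt{34} \approx 419.83$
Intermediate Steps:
$H = \frac{1}{2} \approx 0.5$
$x{\left(r,X \right)} = \frac{3}{2}$ ($x{\left(r,X \right)} = 1 + \frac{1}{2} = \frac{3}{2}$)
$N = \frac{\sqrt{34}}{2}$ ($N = \sqrt{7 + \frac{3}{2}} = \sqrt{\frac{17}{2}} = \frac{\sqrt{34}}{2} \approx 2.9155$)
$\left(d{\left(2 \right)} + 7\right)^{2} N = \left(5 + 7\right)^{2} \frac{\sqrt{34}}{2} = 12^{2} \frac{\sqrt{34}}{2} = 144 \frac{\sqrt{34}}{2} = 72 \sqrt{34}$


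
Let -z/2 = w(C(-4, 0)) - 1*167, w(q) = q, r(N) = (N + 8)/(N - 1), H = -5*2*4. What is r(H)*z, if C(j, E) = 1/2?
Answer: 10656/41 ≈ 259.90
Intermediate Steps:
C(j, E) = ½
H = -40 (H = -10*4 = -40)
r(N) = (8 + N)/(-1 + N)
z = 333 (z = -2*(½ - 1*167) = -2*(½ - 167) = -2*(-333/2) = 333)
r(H)*z = ((8 - 40)/(-1 - 40))*333 = (-32/(-41))*333 = -1/41*(-32)*333 = (32/41)*333 = 10656/41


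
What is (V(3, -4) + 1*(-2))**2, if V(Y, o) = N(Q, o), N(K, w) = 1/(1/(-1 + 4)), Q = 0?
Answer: 1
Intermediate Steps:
N(K, w) = 3 (N(K, w) = 1/(1/3) = 3)
V(Y, o) = 3
(V(3, -4) + 1*(-2))**2 = (3 + 1*(-2))**2 = (3 - 2)**2 = 1**2 = 1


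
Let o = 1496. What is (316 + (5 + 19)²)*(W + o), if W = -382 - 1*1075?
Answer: 34788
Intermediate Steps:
W = -1457 (W = -382 - 1075 = -1457)
(316 + (5 + 19)²)*(W + o) = (316 + (5 + 19)²)*(-1457 + 1496) = (316 + 24²)*39 = (316 + 576)*39 = 892*39 = 34788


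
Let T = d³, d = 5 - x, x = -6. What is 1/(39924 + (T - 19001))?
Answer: 1/22254 ≈ 4.4936e-5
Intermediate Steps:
d = 11 (d = 5 - 1*(-6) = 5 + 6 = 11)
T = 1331 (T = 11³ = 1331)
1/(39924 + (T - 19001)) = 1/(39924 + (1331 - 19001)) = 1/(39924 - 17670) = 1/22254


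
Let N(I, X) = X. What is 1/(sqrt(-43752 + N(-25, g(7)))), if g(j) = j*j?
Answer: -I*sqrt(43703)/43703 ≈ -0.0047835*I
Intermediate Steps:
g(j) = j**2
1/(sqrt(-43752 + N(-25, g(7)))) = 1/(sqrt(-43752 + 7**2)) = 1/(sqrt(-43752 + 49)) = 1/(sqrt(-43703)) = 1/(I*sqrt(43703)) = -I*sqrt(43703)/43703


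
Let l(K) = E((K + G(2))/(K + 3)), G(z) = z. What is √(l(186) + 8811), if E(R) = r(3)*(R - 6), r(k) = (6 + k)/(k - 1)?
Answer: √3875718/21 ≈ 93.747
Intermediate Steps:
r(k) = (6 + k)/(-1 + k)
E(R) = -27 + 9*R/2 (E(R) = ((6 + 3)/(-1 + 3))*(R - 6) = (9/2)*(-6 + R) = ((½)*9)*(-6 + R) = 9*(-6 + R)/2 = -27 + 9*R/2)
l(K) = -27 + 9*(2 + K)/(2*(3 + K)) (l(K) = -27 + 9*((K + 2)/(K + 3))/2 = -27 + 9*((2 + K)/(3 + K))/2 = -27 + 9*(2 + K)/(2*(3 + K)))
√(l(186) + 8811) = √(9*(-16 - 5*186)/(2*(3 + 186)) + 8811) = √((9/2)*(-16 - 930)/189 + 8811) = √((9/2)*(1/189)*(-946) + 8811) = √(-473/21 + 8811) = √(184558/21) = √3875718/21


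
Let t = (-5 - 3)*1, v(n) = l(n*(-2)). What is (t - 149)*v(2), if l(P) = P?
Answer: 628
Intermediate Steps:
v(n) = -2*n (v(n) = n*(-2) = -2*n)
t = -8 (t = -8*1 = -8)
(t - 149)*v(2) = (-8 - 149)*(-2*2) = -157*(-4) = 628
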